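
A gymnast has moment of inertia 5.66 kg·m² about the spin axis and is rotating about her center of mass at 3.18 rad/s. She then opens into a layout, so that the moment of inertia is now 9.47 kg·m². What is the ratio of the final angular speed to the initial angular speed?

ω₂/ω₁ ≈ 0.598

Angular momentum about the spin axis is conserved since the torque about it is zero.
ω₂/ω₁ = I₁/I₂ = 5.660 / 9.470 = 0.5977.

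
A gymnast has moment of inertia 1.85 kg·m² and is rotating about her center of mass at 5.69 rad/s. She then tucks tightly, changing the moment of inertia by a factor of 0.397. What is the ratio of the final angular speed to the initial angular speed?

No external torque acts about the spin axis, so angular momentum is conserved.
I₂ = 0.397 × 1.85 = 0.7345 kg·m².
ω₂/ω₁ = I₁/I₂ = 1.850 / 0.7345 = 2.519.

ω₂/ω₁ ≈ 2.52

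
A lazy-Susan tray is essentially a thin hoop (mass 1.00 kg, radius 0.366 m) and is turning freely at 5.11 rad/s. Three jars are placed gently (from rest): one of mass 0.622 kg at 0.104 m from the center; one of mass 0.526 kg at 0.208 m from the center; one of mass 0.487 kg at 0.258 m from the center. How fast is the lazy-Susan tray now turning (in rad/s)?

The added mass arrives with no angular momentum about the center, and any external torque about the center is negligible, so the system's angular momentum is conserved.
I_p = (1.00)(0.366)² = 0.1340 kg·m².
Added inertia Σmr² = (0.622)(0.104)² + (0.526)(0.208)² + (0.487)(0.258)² = 0.06190 kg·m²; I_f = 0.1340 + 0.06190 = 0.1959 kg·m².
ω_f = I_p ω_i / I_f = (0.1340)(5.11) / 0.1959 = 3.495 rad/s.

ω_f ≈ 3.49 rad/s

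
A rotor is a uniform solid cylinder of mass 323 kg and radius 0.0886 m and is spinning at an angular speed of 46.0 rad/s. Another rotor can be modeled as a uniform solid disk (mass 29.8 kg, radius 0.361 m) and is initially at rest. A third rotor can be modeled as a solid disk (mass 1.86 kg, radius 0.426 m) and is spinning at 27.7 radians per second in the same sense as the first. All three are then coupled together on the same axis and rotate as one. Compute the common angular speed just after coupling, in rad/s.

|ω_f| ≈ 18.6 rad/s

The coupling torques are internal; angular momentum about the shared axis is conserved.
Moments of inertia: I_A = ½(323)(0.0886)² = 1.268 kg·m²; I_B = ½(29.8)(0.361)² = 1.942 kg·m²; I_C = ½(1.86)(0.426)² = 0.1688 kg·m².
Taking A's sense as positive: L = (1.268)(46.0) + (0.1688)(27.7) = 62.99 kg·m²·rad/s.
Combined I = 1.268 + 1.942 + 0.1688 = 3.378 kg·m².
ω_f = L / I = 62.99 / 3.378 = 18.65 rad/s.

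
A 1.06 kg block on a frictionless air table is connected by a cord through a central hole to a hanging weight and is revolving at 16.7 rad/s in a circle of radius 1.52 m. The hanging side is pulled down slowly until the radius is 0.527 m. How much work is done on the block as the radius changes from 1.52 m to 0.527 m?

No torque about the axis ⇒ m r₁² ω₁ = m r₂² ω₂.
ω₂ = ω₁ (r₁/r₂)² = (16.7)(1.52/0.527)² = 138.9 rad/s.
W = ΔKE = ½m(v₂² − v₁²) = 2499 J.

W ≈ 2500 J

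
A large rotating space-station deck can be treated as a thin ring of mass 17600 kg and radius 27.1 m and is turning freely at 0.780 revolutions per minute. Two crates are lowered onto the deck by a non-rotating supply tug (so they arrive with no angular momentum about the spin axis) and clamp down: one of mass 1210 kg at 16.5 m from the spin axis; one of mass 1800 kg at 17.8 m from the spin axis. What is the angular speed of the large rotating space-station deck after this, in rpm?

The added mass arrives with no angular momentum about the spin axis, and any external torque about the spin axis is negligible, so the system's angular momentum is conserved.
I_p = (17600)(27.1)² = 1.293e+07 kg·m².
Added inertia Σmr² = (1210)(16.5)² + (1800)(17.8)² = 8.997e+05 kg·m²; I_f = 1.293e+07 + 8.997e+05 = 1.383e+07 kg·m².
ω_f = I_p ω_i / I_f = (1.293e+07)(0.780) / 1.383e+07 = 0.7292 rpm.

ω_f ≈ 0.729 rpm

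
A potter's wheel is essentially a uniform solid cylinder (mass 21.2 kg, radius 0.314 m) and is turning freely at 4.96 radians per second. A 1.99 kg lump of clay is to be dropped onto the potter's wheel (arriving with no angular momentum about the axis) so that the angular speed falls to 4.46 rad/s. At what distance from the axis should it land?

The added mass arrives with no angular momentum about the axis, and any external torque about the axis is negligible, so the system's angular momentum is conserved.
I_p = ½(21.2)(0.314)² = 1.045 kg·m².
I_p ω_i = (I_p + m r²) ω_f ⇒ m r² = I_p(ω_i/ω_f − 1) = 1.045(4.96/4.46 − 1) = 0.1172 kg·m².
r = √(0.1172/1.99) = 0.2426 m.

r ≈ 0.243 m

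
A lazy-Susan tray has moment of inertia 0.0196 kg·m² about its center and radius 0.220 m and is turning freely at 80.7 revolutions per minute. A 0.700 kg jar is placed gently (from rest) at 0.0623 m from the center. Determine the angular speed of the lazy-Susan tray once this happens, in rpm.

The added mass arrives with no angular momentum about the center, and any external torque about the center is negligible, so the system's angular momentum is conserved.
Added inertia Σmr² = (0.700)(0.0623)² = 0.002717 kg·m²; I_f = 0.01960 + 0.002717 = 0.02232 kg·m².
ω_f = I_p ω_i / I_f = (0.01960)(80.7) / 0.02232 = 70.88 rpm.

ω_f ≈ 70.9 rpm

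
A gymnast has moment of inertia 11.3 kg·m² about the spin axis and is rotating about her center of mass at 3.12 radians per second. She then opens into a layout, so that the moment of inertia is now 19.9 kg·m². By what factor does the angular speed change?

No external torque acts about the spin axis, so angular momentum is conserved.
ω₂/ω₁ = I₁/I₂ = 11.30 / 19.90 = 0.5678.

ω₂/ω₁ ≈ 0.568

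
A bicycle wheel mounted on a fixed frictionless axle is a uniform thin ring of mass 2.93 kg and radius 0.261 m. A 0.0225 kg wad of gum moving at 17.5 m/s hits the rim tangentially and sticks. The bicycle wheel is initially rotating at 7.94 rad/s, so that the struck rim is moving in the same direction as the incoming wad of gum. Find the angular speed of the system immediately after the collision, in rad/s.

About the axle the impulsive forces during the collision are internal, so angular momentum about that axis is conserved.
I_p = (2.93)(0.261)² = 0.1996 kg·m². Taking the sense of the wad of gum's angular momentum as positive, L_{wad} = m v R = (0.0225)(17.5)(0.261) = 0.1028 kg·m²/s.
L_i = +I_p ω_p + m v R = +(0.1996)(7.94) + 0.1028 = 1.688 kg·m²/s.
After sticking, I_f = I_p + m R² = 0.1996 + (0.0225)(0.261)² = 0.2011 kg·m².
ω_f = L_i / I_f = 1.688 / 0.2011 = 8.390 rad/s.

|ω_f| ≈ 8.39 rad/s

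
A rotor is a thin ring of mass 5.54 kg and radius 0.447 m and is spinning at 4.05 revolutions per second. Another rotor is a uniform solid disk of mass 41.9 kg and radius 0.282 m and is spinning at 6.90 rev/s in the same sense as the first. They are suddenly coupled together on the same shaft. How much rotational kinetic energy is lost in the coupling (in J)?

No external torque acts about the common axis, so total angular momentum is conserved.
Moments of inertia: I_A = (5.54)(0.447)² = 1.107 kg·m²; I_B = ½(41.9)(0.282)² = 1.666 kg·m².
Taking A's sense as positive: L = (1.107)(4.05) + (1.666)(6.90) = 15.98 kg·m²·rev/s.
Combined I = 1.107 + 1.666 = 2.773 kg·m².
ω_f = L / I = 15.98 / 2.773 = 5.762 rev/s.
KE_i = ½ΣIω² = 1924 J; KE_f = ½(2.773)(36.21)² = 1817 J.

ΔKE lost ≈ 107 J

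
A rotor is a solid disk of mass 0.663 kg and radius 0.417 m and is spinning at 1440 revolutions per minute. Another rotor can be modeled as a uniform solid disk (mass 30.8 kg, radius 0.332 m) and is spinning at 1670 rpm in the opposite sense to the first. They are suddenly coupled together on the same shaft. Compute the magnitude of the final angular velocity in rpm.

|ω_f| ≈ 1570 rpm

The coupling torques are internal; angular momentum about the shared axis is conserved.
Moments of inertia: I_A = ½(0.663)(0.417)² = 0.05764 kg·m²; I_B = ½(30.8)(0.332)² = 1.697 kg·m².
Taking A's sense as positive: L = (0.05764)(1440) − (1.697)(1670) = -2752 kg·m²·rpm.
Combined I = 0.05764 + 1.697 = 1.755 kg·m².
ω_f = L / I = -2752 / 1.755 = -1568 rpm.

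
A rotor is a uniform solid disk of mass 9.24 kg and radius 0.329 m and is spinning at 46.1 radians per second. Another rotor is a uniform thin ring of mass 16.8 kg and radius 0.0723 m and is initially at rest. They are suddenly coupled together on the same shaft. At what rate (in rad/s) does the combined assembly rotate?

The coupling torques are internal; angular momentum about the shared axis is conserved.
Moments of inertia: I_A = ½(9.24)(0.329)² = 0.5001 kg·m²; I_B = (16.8)(0.0723)² = 0.08782 kg·m².
Taking A's sense as positive: L = (0.5001)(46.1) = 23.05 kg·m²·rad/s.
Combined I = 0.5001 + 0.08782 = 0.5879 kg·m².
ω_f = L / I = 23.05 / 0.5879 = 39.21 rad/s.

|ω_f| ≈ 39.2 rad/s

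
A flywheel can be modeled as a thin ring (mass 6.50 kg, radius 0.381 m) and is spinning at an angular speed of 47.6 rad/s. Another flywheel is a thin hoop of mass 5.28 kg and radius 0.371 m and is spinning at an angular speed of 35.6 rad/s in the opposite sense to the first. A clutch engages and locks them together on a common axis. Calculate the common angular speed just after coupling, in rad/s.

The coupling torques are internal; angular momentum about the shared axis is conserved.
Moments of inertia: I_A = (6.50)(0.381)² = 0.9435 kg·m²; I_B = (5.28)(0.371)² = 0.7267 kg·m².
Taking A's sense as positive: L = (0.9435)(47.6) − (0.7267)(35.6) = 19.04 kg·m²·rad/s.
Combined I = 0.9435 + 0.7267 = 1.670 kg·m².
ω_f = L / I = 19.04 / 1.670 = 11.40 rad/s.

|ω_f| ≈ 11.4 rad/s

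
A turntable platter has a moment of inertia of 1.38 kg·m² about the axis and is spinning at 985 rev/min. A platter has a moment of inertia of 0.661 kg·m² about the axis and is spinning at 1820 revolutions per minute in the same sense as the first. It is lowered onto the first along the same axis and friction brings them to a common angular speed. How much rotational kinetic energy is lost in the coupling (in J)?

ΔKE lost ≈ 1710 J

No external torque acts about the common axis, so total angular momentum is conserved.
Taking A's sense as positive: L = (1.380)(985) + (0.6610)(1820) = 2562 kg·m²·rpm.
Combined I = 1.380 + 0.6610 = 2.041 kg·m².
ω_f = L / I = 2562 / 2.041 = 1255 rpm.
KE_i = ½ΣIω² = 19350 J; KE_f = ½(2.041)(131.5)² = 17640 J.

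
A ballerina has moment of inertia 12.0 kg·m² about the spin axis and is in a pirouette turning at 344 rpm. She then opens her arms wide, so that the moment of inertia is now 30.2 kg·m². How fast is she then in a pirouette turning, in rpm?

ω₂ ≈ 137 rpm

Angular momentum about the spin axis is conserved since the torque about it is zero.
ω₂ = I₁ω₁ / I₂ = (12.00)(344 rpm) / (30.20) = 136.7 rpm.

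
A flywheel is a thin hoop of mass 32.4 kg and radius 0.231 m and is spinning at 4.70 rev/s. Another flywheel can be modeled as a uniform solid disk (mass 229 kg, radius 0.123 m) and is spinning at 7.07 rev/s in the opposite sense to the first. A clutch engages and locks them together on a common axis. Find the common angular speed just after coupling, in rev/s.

|ω_f| ≈ 1.19 rev/s

No external torque acts about the common axis, so total angular momentum is conserved.
Moments of inertia: I_A = (32.4)(0.231)² = 1.729 kg·m²; I_B = ½(229)(0.123)² = 1.732 kg·m².
Taking A's sense as positive: L = (1.729)(4.70) − (1.732)(7.07) = -4.121 kg·m²·rev/s.
Combined I = 1.729 + 1.732 = 3.461 kg·m².
ω_f = L / I = -4.121 / 3.461 = -1.191 rev/s.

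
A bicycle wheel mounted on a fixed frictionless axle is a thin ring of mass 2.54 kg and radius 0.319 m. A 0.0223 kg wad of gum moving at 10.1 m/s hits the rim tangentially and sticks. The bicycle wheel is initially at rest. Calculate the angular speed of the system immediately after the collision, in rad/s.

|ω_f| ≈ 0.276 rad/s

The axle reaction passes through the axle and exerts no torque about it; angular momentum about the axle is conserved through the impact.
I_p = (2.54)(0.319)² = 0.2585 kg·m². Taking the sense of the wad of gum's angular momentum as positive, L_{wad} = m v R = (0.0223)(10.1)(0.319) = 0.07185 kg·m²/s.
L_i = 0 + 0.07185 = 0.07185 kg·m²/s.
After sticking, I_f = I_p + m R² = 0.2585 + (0.0223)(0.319)² = 0.2607 kg·m².
ω_f = L_i / I_f = 0.07185 / 0.2607 = 0.2756 rad/s.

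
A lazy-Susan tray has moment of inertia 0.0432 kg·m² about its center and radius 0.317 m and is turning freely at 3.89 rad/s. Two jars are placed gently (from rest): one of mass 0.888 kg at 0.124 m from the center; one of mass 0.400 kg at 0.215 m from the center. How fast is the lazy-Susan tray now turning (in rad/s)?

No external torque acts about the center; L_before = L_after.
Added inertia Σmr² = (0.888)(0.124)² + (0.400)(0.215)² = 0.03214 kg·m²; I_f = 0.04320 + 0.03214 = 0.07534 kg·m².
ω_f = I_p ω_i / I_f = (0.04320)(3.89) / 0.07534 = 2.230 rad/s.

ω_f ≈ 2.23 rad/s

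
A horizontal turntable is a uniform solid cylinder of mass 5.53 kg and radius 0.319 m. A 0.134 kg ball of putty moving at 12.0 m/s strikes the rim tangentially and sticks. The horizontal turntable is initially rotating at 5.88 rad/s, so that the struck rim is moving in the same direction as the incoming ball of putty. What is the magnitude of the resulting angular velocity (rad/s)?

The axle reaction passes through the axle and exerts no torque about it; angular momentum about the axle is conserved through the impact.
I_p = ½(5.53)(0.319)² = 0.2814 kg·m². Taking the sense of the ball of putty's angular momentum as positive, L_{ball} = m v R = (0.134)(12.0)(0.319) = 0.5130 kg·m²/s.
L_i = +I_p ω_p + m v R = +(0.2814)(5.88) + 0.5130 = 2.167 kg·m²/s.
After sticking, I_f = I_p + m R² = 0.2814 + (0.134)(0.319)² = 0.2950 kg·m².
ω_f = L_i / I_f = 2.167 / 0.2950 = 7.347 rad/s.

|ω_f| ≈ 7.35 rad/s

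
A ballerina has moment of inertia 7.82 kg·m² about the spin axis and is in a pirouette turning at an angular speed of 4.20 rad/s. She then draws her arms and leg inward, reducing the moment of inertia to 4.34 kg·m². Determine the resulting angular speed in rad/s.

With no external torque about the axis, L is conserved: I₁ω₁ = I₂ω₂.
ω₂ = I₁ω₁ / I₂ = (7.820)(4.20 rad/s) / (4.340) = 7.568 rad/s.

ω₂ ≈ 7.57 rad/s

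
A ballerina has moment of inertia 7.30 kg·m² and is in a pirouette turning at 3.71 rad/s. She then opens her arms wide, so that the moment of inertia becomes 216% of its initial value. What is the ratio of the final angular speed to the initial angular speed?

No external torque acts about the spin axis, so angular momentum is conserved.
I₂ = 2.16 × 7.30 = 15.77 kg·m².
ω₂/ω₁ = I₁/I₂ = 7.300 / 15.77 = 0.4630.

ω₂/ω₁ ≈ 0.463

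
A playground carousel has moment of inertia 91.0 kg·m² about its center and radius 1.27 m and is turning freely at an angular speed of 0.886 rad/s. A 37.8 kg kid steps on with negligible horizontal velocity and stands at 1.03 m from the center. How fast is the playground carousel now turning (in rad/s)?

ω_f ≈ 0.615 rad/s

The added mass arrives with no angular momentum about the center, and any external torque about the center is negligible, so the system's angular momentum is conserved.
Added inertia Σmr² = (37.8)(1.03)² = 40.10 kg·m²; I_f = 91.00 + 40.10 = 131.1 kg·m².
ω_f = I_p ω_i / I_f = (91.00)(0.886) / 131.1 = 0.6150 rad/s.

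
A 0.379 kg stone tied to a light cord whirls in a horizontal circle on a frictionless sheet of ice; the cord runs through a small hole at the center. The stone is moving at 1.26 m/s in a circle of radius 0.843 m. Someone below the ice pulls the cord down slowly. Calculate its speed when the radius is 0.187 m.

v₂ ≈ 5.68 m/s

The only horizontal force on the mass is along the cord (radial), so it exerts no torque about the hole and angular momentum m v r is conserved.
v₂ = v₁ r₁ / r₂ = (1.26)(0.843) / (0.187) = 5.680 m/s.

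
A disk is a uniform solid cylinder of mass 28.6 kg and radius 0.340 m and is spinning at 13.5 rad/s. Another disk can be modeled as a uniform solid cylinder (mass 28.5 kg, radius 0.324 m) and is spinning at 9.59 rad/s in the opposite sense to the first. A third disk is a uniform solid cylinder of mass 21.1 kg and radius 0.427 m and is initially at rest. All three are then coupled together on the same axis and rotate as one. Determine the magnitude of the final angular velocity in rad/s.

|ω_f| ≈ 1.57 rad/s

The coupling torques are internal; angular momentum about the shared axis is conserved.
Moments of inertia: I_A = ½(28.6)(0.340)² = 1.653 kg·m²; I_B = ½(28.5)(0.324)² = 1.496 kg·m²; I_C = ½(21.1)(0.427)² = 1.924 kg·m².
Taking A's sense as positive: L = (1.653)(13.5) − (1.496)(9.59) = 7.971 kg·m²·rad/s.
Combined I = 1.653 + 1.496 + 1.924 = 5.073 kg·m².
ω_f = L / I = 7.971 / 5.073 = 1.571 rad/s.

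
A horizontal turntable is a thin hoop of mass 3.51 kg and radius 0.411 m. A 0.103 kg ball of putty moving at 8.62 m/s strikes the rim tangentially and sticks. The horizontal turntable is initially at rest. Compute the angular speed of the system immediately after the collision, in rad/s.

About the axle the impulsive forces during the collision are internal, so angular momentum about that axis is conserved.
I_p = (3.51)(0.411)² = 0.5929 kg·m². Taking the sense of the ball of putty's angular momentum as positive, L_{ball} = m v R = (0.103)(8.62)(0.411) = 0.3649 kg·m²/s.
L_i = 0 + 0.3649 = 0.3649 kg·m²/s.
After sticking, I_f = I_p + m R² = 0.5929 + (0.103)(0.411)² = 0.6103 kg·m².
ω_f = L_i / I_f = 0.3649 / 0.6103 = 0.5979 rad/s.

|ω_f| ≈ 0.598 rad/s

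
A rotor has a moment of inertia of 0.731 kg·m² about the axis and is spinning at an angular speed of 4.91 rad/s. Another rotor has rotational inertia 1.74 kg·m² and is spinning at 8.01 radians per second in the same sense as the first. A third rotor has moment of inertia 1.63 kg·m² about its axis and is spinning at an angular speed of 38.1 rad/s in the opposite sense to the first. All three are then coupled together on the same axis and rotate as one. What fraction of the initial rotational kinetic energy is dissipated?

fraction ≈ 0.806

No external torque acts about the common axis, so total angular momentum is conserved.
Taking A's sense as positive: L = (0.7310)(4.91) + (1.740)(8.01) − (1.630)(38.1) = -44.58 kg·m²·rad/s.
Combined I = 0.7310 + 1.740 + 1.630 = 4.101 kg·m².
ω_f = L / I = -44.58 / 4.101 = -10.87 rad/s.
KE_i = ½ΣIω² = 1248 J; KE_f = ½(4.101)(10.87)² = 242.3 J.
Fraction dissipated = (KE_i − KE_f)/KE_i = 0.8058.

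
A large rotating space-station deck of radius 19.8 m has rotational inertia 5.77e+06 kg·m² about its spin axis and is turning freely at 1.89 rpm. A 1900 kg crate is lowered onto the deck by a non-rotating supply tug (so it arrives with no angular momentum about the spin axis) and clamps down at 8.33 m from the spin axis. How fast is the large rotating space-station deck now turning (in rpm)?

The added mass arrives with no angular momentum about the spin axis, and any external torque about the spin axis is negligible, so the system's angular momentum is conserved.
Added inertia Σmr² = (1900)(8.33)² = 1.318e+05 kg·m²; I_f = 5.770e+06 + 1.318e+05 = 5.902e+06 kg·m².
ω_f = I_p ω_i / I_f = (5.770e+06)(1.89) / 5.902e+06 = 1.848 rpm.

ω_f ≈ 1.85 rpm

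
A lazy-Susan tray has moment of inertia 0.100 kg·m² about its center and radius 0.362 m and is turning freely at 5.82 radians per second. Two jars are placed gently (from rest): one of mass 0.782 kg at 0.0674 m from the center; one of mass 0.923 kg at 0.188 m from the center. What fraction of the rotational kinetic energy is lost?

The added mass arrives with no angular momentum about the center, and any external torque about the center is negligible, so the system's angular momentum is conserved.
Added inertia Σmr² = (0.782)(0.0674)² + (0.923)(0.188)² = 0.03617 kg·m²; I_f = 0.1000 + 0.03617 = 0.1362 kg·m².
ω_f = I_p ω_i / I_f = (0.1000)(5.82) / 0.1362 = 4.274 rad/s.
KE_i = ½(0.1000)(5.820 rad/s)² = 1.694 J; KE_f = ½(0.1362)(4.274)² = 1.244 J.
Fraction lost = 0.2657.

fraction ≈ 0.266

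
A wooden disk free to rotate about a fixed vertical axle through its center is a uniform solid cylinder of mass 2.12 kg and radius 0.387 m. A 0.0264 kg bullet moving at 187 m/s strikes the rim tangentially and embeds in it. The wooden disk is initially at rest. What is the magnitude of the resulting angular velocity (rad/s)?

|ω_f| ≈ 11.7 rad/s

The axle reaction passes through the axle and exerts no torque about it; angular momentum about the axle is conserved through the impact.
I_p = ½(2.12)(0.387)² = 0.1588 kg·m². Taking the sense of the bullet's angular momentum as positive, L_{bullet} = m v R = (0.0264)(187)(0.387) = 1.911 kg·m²/s.
L_i = 0 + 1.911 = 1.911 kg·m²/s.
After sticking, I_f = I_p + m R² = 0.1588 + (0.0264)(0.387)² = 0.1627 kg·m².
ω_f = L_i / I_f = 1.911 / 0.1627 = 11.74 rad/s.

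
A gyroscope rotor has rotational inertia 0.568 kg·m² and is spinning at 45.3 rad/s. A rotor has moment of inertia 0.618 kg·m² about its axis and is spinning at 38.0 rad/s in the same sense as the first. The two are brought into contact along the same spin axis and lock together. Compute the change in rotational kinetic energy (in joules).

The coupling torques are internal; angular momentum about the shared axis is conserved.
Taking A's sense as positive: L = (0.5680)(45.3) + (0.6180)(38.0) = 49.21 kg·m²·rad/s.
Combined I = 0.5680 + 0.6180 = 1.186 kg·m².
ω_f = L / I = 49.21 / 1.186 = 41.50 rad/s.
KE_i = ½ΣIω² = 1029 J; KE_f = ½(1.186)(41.50)² = 1021 J.

ΔKE ≈ -7.89 J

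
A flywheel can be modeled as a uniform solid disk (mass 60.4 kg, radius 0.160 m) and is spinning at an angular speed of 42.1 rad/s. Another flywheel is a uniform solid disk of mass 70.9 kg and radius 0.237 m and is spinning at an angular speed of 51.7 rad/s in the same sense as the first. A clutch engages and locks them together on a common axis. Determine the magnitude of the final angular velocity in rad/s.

The coupling torques are internal; angular momentum about the shared axis is conserved.
Moments of inertia: I_A = ½(60.4)(0.160)² = 0.7731 kg·m²; I_B = ½(70.9)(0.237)² = 1.991 kg·m².
Taking A's sense as positive: L = (0.7731)(42.1) + (1.991)(51.7) = 135.5 kg·m²·rad/s.
Combined I = 0.7731 + 1.991 = 2.764 kg·m².
ω_f = L / I = 135.5 / 2.764 = 49.02 rad/s.

|ω_f| ≈ 49.0 rad/s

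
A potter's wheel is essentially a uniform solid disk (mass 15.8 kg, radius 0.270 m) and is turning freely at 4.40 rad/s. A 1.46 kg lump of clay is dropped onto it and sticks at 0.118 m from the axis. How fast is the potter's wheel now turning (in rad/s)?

No external torque acts about the axis; L_before = L_after.
I_p = ½(15.8)(0.270)² = 0.5759 kg·m².
Added inertia Σmr² = (1.46)(0.118)² = 0.02033 kg·m²; I_f = 0.5759 + 0.02033 = 0.5962 kg·m².
ω_f = I_p ω_i / I_f = (0.5759)(4.40) / 0.5962 = 4.250 rad/s.

ω_f ≈ 4.25 rad/s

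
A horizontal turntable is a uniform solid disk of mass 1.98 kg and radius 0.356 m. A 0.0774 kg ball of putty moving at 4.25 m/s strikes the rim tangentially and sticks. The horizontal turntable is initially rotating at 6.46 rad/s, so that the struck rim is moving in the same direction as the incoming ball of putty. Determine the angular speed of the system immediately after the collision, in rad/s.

About the axle the impulsive forces during the collision are internal, so angular momentum about that axis is conserved.
I_p = ½(1.98)(0.356)² = 0.1255 kg·m². Taking the sense of the ball of putty's angular momentum as positive, L_{ball} = m v R = (0.0774)(4.25)(0.356) = 0.1171 kg·m²/s.
L_i = +I_p ω_p + m v R = +(0.1255)(6.46) + 0.1171 = 0.9276 kg·m²/s.
After sticking, I_f = I_p + m R² = 0.1255 + (0.0774)(0.356)² = 0.1353 kg·m².
ω_f = L_i / I_f = 0.9276 / 0.1353 = 6.857 rad/s.

|ω_f| ≈ 6.86 rad/s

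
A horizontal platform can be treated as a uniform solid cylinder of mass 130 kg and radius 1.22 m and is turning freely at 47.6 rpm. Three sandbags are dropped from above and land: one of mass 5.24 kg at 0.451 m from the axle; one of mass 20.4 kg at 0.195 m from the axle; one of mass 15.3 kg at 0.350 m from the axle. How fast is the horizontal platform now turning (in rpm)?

ω_f ≈ 45.8 rpm

The added mass arrives with no angular momentum about the axle, and any external torque about the axle is negligible, so the system's angular momentum is conserved.
I_p = ½(130)(1.22)² = 96.75 kg·m².
Added inertia Σmr² = (5.24)(0.451)² + (20.4)(0.195)² + (15.3)(0.350)² = 3.716 kg·m²; I_f = 96.75 + 3.716 = 100.5 kg·m².
ω_f = I_p ω_i / I_f = (96.75)(47.6) / 100.5 = 45.84 rpm.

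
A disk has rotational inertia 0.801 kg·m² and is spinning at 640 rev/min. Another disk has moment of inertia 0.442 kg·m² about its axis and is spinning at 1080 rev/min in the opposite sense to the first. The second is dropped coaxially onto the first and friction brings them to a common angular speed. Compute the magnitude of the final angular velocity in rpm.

No external torque acts about the common axis, so total angular momentum is conserved.
Taking A's sense as positive: L = (0.8010)(640) − (0.4420)(1080) = 35.28 kg·m²·rpm.
Combined I = 0.8010 + 0.4420 = 1.243 kg·m².
ω_f = L / I = 35.28 / 1.243 = 28.38 rpm.

|ω_f| ≈ 28.4 rpm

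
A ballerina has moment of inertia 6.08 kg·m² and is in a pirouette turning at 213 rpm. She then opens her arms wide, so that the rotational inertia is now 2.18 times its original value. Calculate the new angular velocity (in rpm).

ω₂ ≈ 97.7 rpm

With no external torque about the axis, L is conserved: I₁ω₁ = I₂ω₂.
I₂ = 2.18 × 6.08 = 13.25 kg·m².
ω₂ = I₁ω₁ / I₂ = (6.080)(213 rpm) / (13.25) = 97.71 rpm.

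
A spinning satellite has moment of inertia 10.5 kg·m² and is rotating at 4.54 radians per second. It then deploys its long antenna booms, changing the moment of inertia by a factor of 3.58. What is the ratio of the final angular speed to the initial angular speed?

With no external torque about the axis, L is conserved: I₁ω₁ = I₂ω₂.
I₂ = 3.58 × 10.5 = 37.59 kg·m².
ω₂/ω₁ = I₁/I₂ = 10.50 / 37.59 = 0.2793.

ω₂/ω₁ ≈ 0.279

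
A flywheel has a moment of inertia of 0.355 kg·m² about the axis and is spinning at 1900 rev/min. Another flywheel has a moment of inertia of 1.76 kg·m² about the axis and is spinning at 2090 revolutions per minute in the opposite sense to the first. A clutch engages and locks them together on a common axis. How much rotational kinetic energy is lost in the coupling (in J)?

ΔKE lost ≈ 25800 J

The coupling torques are internal; angular momentum about the shared axis is conserved.
Taking A's sense as positive: L = (0.3550)(1900) − (1.760)(2090) = -3004 kg·m²·rpm.
Combined I = 0.3550 + 1.760 = 2.115 kg·m².
ω_f = L / I = -3004 / 2.115 = -1420 rpm.
KE_i = ½ΣIω² = 49180 J; KE_f = ½(2.115)(148.7)² = 23390 J.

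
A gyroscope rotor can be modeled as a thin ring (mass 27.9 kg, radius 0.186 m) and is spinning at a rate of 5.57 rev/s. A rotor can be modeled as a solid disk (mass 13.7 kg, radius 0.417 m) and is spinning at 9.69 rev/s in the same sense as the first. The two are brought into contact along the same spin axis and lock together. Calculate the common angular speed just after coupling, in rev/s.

The coupling torques are internal; angular momentum about the shared axis is conserved.
Moments of inertia: I_A = (27.9)(0.186)² = 0.9652 kg·m²; I_B = ½(13.7)(0.417)² = 1.191 kg·m².
Taking A's sense as positive: L = (0.9652)(5.57) + (1.191)(9.69) = 16.92 kg·m²·rev/s.
Combined I = 0.9652 + 1.191 = 2.156 kg·m².
ω_f = L / I = 16.92 / 2.156 = 7.846 rev/s.

|ω_f| ≈ 7.85 rev/s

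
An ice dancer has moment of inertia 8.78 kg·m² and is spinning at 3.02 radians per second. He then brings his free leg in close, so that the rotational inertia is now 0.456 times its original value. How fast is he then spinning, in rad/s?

With no external torque about the axis, L is conserved: I₁ω₁ = I₂ω₂.
I₂ = 0.456 × 8.78 = 4.004 kg·m².
ω₂ = I₁ω₁ / I₂ = (8.780)(3.02 rad/s) / (4.004) = 6.623 rad/s.

ω₂ ≈ 6.62 rad/s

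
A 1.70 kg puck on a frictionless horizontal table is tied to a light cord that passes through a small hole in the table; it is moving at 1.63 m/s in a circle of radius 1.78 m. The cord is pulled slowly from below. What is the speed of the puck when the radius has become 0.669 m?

v₂ ≈ 4.34 m/s

The only horizontal force on the mass is along the cord (radial), so it exerts no torque about the hole and angular momentum m v r is conserved.
v₂ = v₁ r₁ / r₂ = (1.63)(1.78) / (0.669) = 4.337 m/s.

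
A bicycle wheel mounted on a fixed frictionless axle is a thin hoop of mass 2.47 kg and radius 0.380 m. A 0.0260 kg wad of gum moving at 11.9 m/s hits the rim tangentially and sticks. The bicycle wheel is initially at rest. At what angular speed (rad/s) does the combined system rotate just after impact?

The axle reaction passes through the axle and exerts no torque about it; angular momentum about the axle is conserved through the impact.
I_p = (2.47)(0.380)² = 0.3567 kg·m². Taking the sense of the wad of gum's angular momentum as positive, L_{wad} = m v R = (0.0260)(11.9)(0.380) = 0.1176 kg·m²/s.
L_i = 0 + 0.1176 = 0.1176 kg·m²/s.
After sticking, I_f = I_p + m R² = 0.3567 + (0.0260)(0.380)² = 0.3604 kg·m².
ω_f = L_i / I_f = 0.1176 / 0.3604 = 0.3262 rad/s.

|ω_f| ≈ 0.326 rad/s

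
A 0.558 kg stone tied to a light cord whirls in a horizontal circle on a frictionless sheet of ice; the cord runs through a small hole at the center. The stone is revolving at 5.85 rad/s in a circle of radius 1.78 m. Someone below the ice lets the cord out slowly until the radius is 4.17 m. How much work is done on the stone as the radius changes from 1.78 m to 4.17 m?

W ≈ -24.7 J

No torque about the axis ⇒ m r₁² ω₁ = m r₂² ω₂.
ω₂ = ω₁ (r₁/r₂)² = (5.85)(1.78/4.17)² = 1.066 rad/s.
W = ΔKE = ½m(v₂² − v₁²) = -24.74 J.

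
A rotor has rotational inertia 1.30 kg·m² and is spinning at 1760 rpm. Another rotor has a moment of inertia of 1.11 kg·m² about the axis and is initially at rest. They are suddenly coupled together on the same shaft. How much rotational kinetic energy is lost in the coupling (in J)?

The coupling torques are internal; angular momentum about the shared axis is conserved.
Taking A's sense as positive: L = (1.300)(1760) = 2288 kg·m²·rpm.
Combined I = 1.300 + 1.110 = 2.410 kg·m².
ω_f = L / I = 2288 / 2.410 = 949.4 rpm.
KE_i = ½ΣIω² = 22080 J; KE_f = ½(2.410)(99.42)² = 11910 J.

ΔKE lost ≈ 10200 J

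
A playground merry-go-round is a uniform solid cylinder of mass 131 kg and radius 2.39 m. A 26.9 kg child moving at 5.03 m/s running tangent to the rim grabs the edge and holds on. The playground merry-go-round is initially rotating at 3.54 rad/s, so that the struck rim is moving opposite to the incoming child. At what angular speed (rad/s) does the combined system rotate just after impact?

|ω_f| ≈ 1.90 rad/s

About the axle the impulsive forces during the collision are internal, so angular momentum about that axis is conserved.
I_p = ½(131)(2.39)² = 374.1 kg·m². Taking the sense of the child's angular momentum as positive, L_{child} = m v R = (26.9)(5.03)(2.39) = 323.4 kg·m²/s.
L_i = −I_p ω_p + m v R = −(374.1)(3.54) + 323.4 = -1001 kg·m²/s.
After sticking, I_f = I_p + m R² = 374.1 + (26.9)(2.39)² = 527.8 kg·m².
ω_f = L_i / I_f = -1001 / 527.8 = -1.897 rad/s.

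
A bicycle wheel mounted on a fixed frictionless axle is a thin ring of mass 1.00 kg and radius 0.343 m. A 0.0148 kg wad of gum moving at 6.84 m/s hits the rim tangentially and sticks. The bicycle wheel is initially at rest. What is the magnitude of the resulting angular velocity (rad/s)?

The axle reaction passes through the axle and exerts no torque about it; angular momentum about the axle is conserved through the impact.
I_p = (1.00)(0.343)² = 0.1176 kg·m². Taking the sense of the wad of gum's angular momentum as positive, L_{wad} = m v R = (0.0148)(6.84)(0.343) = 0.03472 kg·m²/s.
L_i = 0 + 0.03472 = 0.03472 kg·m²/s.
After sticking, I_f = I_p + m R² = 0.1176 + (0.0148)(0.343)² = 0.1194 kg·m².
ω_f = L_i / I_f = 0.03472 / 0.1194 = 0.2908 rad/s.

|ω_f| ≈ 0.291 rad/s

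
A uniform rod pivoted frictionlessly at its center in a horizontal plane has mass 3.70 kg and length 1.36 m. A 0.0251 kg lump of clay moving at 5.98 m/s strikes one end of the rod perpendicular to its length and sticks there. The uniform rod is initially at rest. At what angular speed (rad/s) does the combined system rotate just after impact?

The axle reaction passes through the pivot and exerts no torque about it; angular momentum about the pivot is conserved through the impact.
I_p = (1/12)(3.70)(1.36)² = 0.5703 kg·m². Taking the sense of the lump of clay's angular momentum as positive, L_{lump} = m v R = (0.0251)(5.98)(1.36/2) = 0.1021 kg·m²/s.
L_i = 0 + 0.1021 = 0.1021 kg·m²/s.
After sticking, I_f = I_p + m R² = 0.5703 + (0.0251)(1.36/2)² = 0.5819 kg·m².
ω_f = L_i / I_f = 0.1021 / 0.5819 = 0.1754 rad/s.

|ω_f| ≈ 0.175 rad/s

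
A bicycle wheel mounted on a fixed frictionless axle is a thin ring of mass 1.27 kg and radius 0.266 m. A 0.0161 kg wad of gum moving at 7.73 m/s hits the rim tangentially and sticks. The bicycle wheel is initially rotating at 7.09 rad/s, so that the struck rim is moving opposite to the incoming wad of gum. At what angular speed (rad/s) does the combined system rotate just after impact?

|ω_f| ≈ 6.64 rad/s

About the axle the impulsive forces during the collision are internal, so angular momentum about that axis is conserved.
I_p = (1.27)(0.266)² = 0.08986 kg·m². Taking the sense of the wad of gum's angular momentum as positive, L_{wad} = m v R = (0.0161)(7.73)(0.266) = 0.03310 kg·m²/s.
L_i = −I_p ω_p + m v R = −(0.08986)(7.09) + 0.03310 = -0.6040 kg·m²/s.
After sticking, I_f = I_p + m R² = 0.08986 + (0.0161)(0.266)² = 0.09100 kg·m².
ω_f = L_i / I_f = -0.6040 / 0.09100 = -6.637 rad/s.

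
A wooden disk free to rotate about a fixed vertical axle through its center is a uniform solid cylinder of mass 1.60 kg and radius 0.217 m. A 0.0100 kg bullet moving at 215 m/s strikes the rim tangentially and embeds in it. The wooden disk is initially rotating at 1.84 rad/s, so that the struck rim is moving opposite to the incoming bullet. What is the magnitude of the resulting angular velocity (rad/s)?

|ω_f| ≈ 10.4 rad/s

About the axle the impulsive forces during the collision are internal, so angular momentum about that axis is conserved.
I_p = ½(1.60)(0.217)² = 0.03767 kg·m². Taking the sense of the bullet's angular momentum as positive, L_{bullet} = m v R = (0.0100)(215)(0.217) = 0.4665 kg·m²/s.
L_i = −I_p ω_p + m v R = −(0.03767)(1.84) + 0.4665 = 0.3972 kg·m²/s.
After sticking, I_f = I_p + m R² = 0.03767 + (0.0100)(0.217)² = 0.03814 kg·m².
ω_f = L_i / I_f = 0.3972 / 0.03814 = 10.41 rad/s.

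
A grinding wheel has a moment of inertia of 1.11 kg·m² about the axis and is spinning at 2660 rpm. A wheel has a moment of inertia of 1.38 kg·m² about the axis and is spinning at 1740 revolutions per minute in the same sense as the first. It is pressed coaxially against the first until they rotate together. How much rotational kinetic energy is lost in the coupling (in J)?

No external torque acts about the common axis, so total angular momentum is conserved.
Taking A's sense as positive: L = (1.110)(2660) + (1.380)(1740) = 5354 kg·m²·rpm.
Combined I = 1.110 + 1.380 = 2.490 kg·m².
ω_f = L / I = 5354 / 2.490 = 2150 rpm.
KE_i = ½ΣIω² = 65970 J; KE_f = ½(2.490)(225.2)² = 63120 J.

ΔKE lost ≈ 2850 J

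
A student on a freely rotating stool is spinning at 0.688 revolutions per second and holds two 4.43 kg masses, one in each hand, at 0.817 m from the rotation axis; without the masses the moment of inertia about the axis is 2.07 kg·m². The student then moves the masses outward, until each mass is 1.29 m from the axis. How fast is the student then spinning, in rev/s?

With no external torque about the axis, L is conserved: I₁ω₁ = I₂ω₂.
I₁ = 2.07 + 2(4.43)(0.817)² = 7.984 kg·m²; I₂ = 2.07 + 2(4.43)(1.29)² = 16.81 kg·m².
ω₂ = I₁ω₁ / I₂ = (7.984)(0.688 rev/s) / (16.81) = 0.3267 rev/s.

ω₂ ≈ 0.327 rev/s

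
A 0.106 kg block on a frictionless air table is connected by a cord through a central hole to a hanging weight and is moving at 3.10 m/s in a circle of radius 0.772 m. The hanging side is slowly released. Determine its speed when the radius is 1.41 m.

The only horizontal force on the mass is along the cord (radial), so it exerts no torque about the hole and angular momentum m v r is conserved.
v₂ = v₁ r₁ / r₂ = (3.10)(0.772) / (1.41) = 1.697 m/s.

v₂ ≈ 1.70 m/s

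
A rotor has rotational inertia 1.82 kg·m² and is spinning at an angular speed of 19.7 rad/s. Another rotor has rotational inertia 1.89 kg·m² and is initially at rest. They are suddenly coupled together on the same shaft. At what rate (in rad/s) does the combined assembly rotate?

|ω_f| ≈ 9.66 rad/s

The coupling torques are internal; angular momentum about the shared axis is conserved.
Taking A's sense as positive: L = (1.820)(19.7) = 35.85 kg·m²·rad/s.
Combined I = 1.820 + 1.890 = 3.710 kg·m².
ω_f = L / I = 35.85 / 3.710 = 9.664 rad/s.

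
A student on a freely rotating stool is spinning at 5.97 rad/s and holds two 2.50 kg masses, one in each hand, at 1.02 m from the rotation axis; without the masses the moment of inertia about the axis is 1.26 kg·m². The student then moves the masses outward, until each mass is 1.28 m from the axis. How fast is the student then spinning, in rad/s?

ω₂ ≈ 4.08 rad/s

No external torque acts about the spin axis, so angular momentum is conserved.
I₁ = 1.26 + 2(2.50)(1.02)² = 6.462 kg·m²; I₂ = 1.26 + 2(2.50)(1.28)² = 9.452 kg·m².
ω₂ = I₁ω₁ / I₂ = (6.462)(5.97 rad/s) / (9.452) = 4.081 rad/s.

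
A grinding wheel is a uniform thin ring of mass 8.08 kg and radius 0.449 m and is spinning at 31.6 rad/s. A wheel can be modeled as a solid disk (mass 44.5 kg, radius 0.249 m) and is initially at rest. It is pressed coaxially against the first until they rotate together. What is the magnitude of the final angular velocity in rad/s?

|ω_f| ≈ 17.1 rad/s

No external torque acts about the common axis, so total angular momentum is conserved.
Moments of inertia: I_A = (8.08)(0.449)² = 1.629 kg·m²; I_B = ½(44.5)(0.249)² = 1.380 kg·m².
Taking A's sense as positive: L = (1.629)(31.6) = 51.47 kg·m²·rad/s.
Combined I = 1.629 + 1.380 = 3.008 kg·m².
ω_f = L / I = 51.47 / 3.008 = 17.11 rad/s.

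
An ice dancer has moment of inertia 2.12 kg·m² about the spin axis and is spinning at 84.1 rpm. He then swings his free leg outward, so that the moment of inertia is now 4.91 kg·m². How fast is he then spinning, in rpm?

With no external torque about the axis, L is conserved: I₁ω₁ = I₂ω₂.
ω₂ = I₁ω₁ / I₂ = (2.120)(84.1 rpm) / (4.910) = 36.31 rpm.

ω₂ ≈ 36.3 rpm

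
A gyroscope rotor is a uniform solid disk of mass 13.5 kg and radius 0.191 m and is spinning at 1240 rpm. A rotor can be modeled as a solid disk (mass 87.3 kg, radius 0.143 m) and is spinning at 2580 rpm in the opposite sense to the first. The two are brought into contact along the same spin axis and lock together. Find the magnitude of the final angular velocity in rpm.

|ω_f| ≈ 1750 rpm

The coupling torques are internal; angular momentum about the shared axis is conserved.
Moments of inertia: I_A = ½(13.5)(0.191)² = 0.2462 kg·m²; I_B = ½(87.3)(0.143)² = 0.8926 kg·m².
Taking A's sense as positive: L = (0.2462)(1240) − (0.8926)(2580) = -1998 kg·m²·rpm.
Combined I = 0.2462 + 0.8926 = 1.139 kg·m².
ω_f = L / I = -1998 / 1.139 = -1754 rpm.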